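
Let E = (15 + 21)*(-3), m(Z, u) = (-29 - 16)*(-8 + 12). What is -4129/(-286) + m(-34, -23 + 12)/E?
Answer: 13817/858 ≈ 16.104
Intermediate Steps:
m(Z, u) = -180 (m(Z, u) = -45*4 = -180)
E = -108 (E = 36*(-3) = -108)
-4129/(-286) + m(-34, -23 + 12)/E = -4129/(-286) - 180/(-108) = -4129*(-1/286) - 180*(-1/108) = 4129/286 + 5/3 = 13817/858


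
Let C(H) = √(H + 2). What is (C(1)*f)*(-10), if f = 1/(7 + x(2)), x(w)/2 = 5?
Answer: -10*√3/17 ≈ -1.0189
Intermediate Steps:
C(H) = √(2 + H)
x(w) = 10 (x(w) = 2*5 = 10)
f = 1/17 (f = 1/(7 + 10) = 1/17 ≈ 0.058824)
(C(1)*f)*(-10) = (√(2 + 1)*(1/17))*(-10) = (√3*(1/17))*(-10) = (√3/17)*(-10) = -10*√3/17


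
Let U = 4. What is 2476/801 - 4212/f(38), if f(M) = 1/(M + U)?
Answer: -141697628/801 ≈ -1.7690e+5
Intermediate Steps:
f(M) = 1/(4 + M) (f(M) = 1/(M + 4) = 1/(4 + M))
2476/801 - 4212/f(38) = 2476/801 - 4212/(1/(4 + 38)) = 2476*(1/801) - 4212/(1/42) = 2476/801 - 4212/1/42 = 2476/801 - 4212*42 = 2476/801 - 176904 = -141697628/801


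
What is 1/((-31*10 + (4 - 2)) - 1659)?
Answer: -1/1967 ≈ -0.00050839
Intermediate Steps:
1/((-31*10 + (4 - 2)) - 1659) = 1/((-310 + 2) - 1659) = 1/(-308 - 1659) = 1/(-1967) = -1/1967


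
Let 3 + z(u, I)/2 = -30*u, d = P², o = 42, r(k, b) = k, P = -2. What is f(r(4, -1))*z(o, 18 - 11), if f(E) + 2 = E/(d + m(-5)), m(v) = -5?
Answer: 15156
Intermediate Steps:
d = 4 (d = (-2)² = 4)
z(u, I) = -6 - 60*u (z(u, I) = -6 + 2*(-30*u) = -6 - 60*u)
f(E) = -2 - E (f(E) = -2 + E/(4 - 5) = -2 + E/(-1) = -2 - E)
f(r(4, -1))*z(o, 18 - 11) = (-2 - 1*4)*(-6 - 60*42) = (-2 - 4)*(-6 - 2520) = -6*(-2526) = 15156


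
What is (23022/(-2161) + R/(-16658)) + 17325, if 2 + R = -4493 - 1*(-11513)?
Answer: 311632804738/17998969 ≈ 17314.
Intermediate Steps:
R = 7018 (R = -2 + (-4493 - 1*(-11513)) = -2 + (-4493 + 11513) = -2 + 7020 = 7018)
(23022/(-2161) + R/(-16658)) + 17325 = (23022/(-2161) + 7018/(-16658)) + 17325 = (23022*(-1/2161) + 7018*(-1/16658)) + 17325 = (-23022/2161 - 3509/8329) + 17325 = -199333187/17998969 + 17325 = 311632804738/17998969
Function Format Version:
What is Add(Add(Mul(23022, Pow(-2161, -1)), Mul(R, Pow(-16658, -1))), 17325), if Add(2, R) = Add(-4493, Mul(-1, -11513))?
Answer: Rational(311632804738, 17998969) ≈ 17314.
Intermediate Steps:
R = 7018 (R = Add(-2, Add(-4493, Mul(-1, -11513))) = Add(-2, Add(-4493, 11513)) = Add(-2, 7020) = 7018)
Add(Add(Mul(23022, Pow(-2161, -1)), Mul(R, Pow(-16658, -1))), 17325) = Add(Add(Mul(23022, Pow(-2161, -1)), Mul(7018, Pow(-16658, -1))), 17325) = Add(Add(Mul(23022, Rational(-1, 2161)), Mul(7018, Rational(-1, 16658))), 17325) = Add(Add(Rational(-23022, 2161), Rational(-3509, 8329)), 17325) = Add(Rational(-199333187, 17998969), 17325) = Rational(311632804738, 17998969)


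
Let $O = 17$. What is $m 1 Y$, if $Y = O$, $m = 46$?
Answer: $782$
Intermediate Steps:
$Y = 17$
$m 1 Y = 46 \cdot 1 \cdot 17 = 46 \cdot 17 = 782$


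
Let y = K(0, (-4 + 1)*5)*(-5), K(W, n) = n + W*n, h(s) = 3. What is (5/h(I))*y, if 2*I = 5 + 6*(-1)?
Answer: 125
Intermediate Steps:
I = -1/2 (I = (5 + 6*(-1))/2 = (5 - 6)/2 = (1/2)*(-1) = -1/2 ≈ -0.50000)
y = 75 (y = (((-4 + 1)*5)*(1 + 0))*(-5) = (-3*5*1)*(-5) = -15*1*(-5) = -15*(-5) = 75)
(5/h(I))*y = (5/3)*75 = 125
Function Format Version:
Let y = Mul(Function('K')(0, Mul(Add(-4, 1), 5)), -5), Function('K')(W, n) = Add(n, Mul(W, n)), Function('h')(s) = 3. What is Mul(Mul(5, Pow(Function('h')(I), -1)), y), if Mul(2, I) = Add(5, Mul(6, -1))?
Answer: 125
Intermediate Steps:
I = Rational(-1, 2) (I = Mul(Rational(1, 2), Add(5, Mul(6, -1))) = Mul(Rational(1, 2), Add(5, -6)) = Mul(Rational(1, 2), -1) = Rational(-1, 2) ≈ -0.50000)
y = 75 (y = Mul(Mul(Mul(Add(-4, 1), 5), Add(1, 0)), -5) = Mul(Mul(Mul(-3, 5), 1), -5) = Mul(Mul(-15, 1), -5) = Mul(-15, -5) = 75)
Mul(Mul(5, Pow(Function('h')(I), -1)), y) = Mul(Mul(5, Pow(3, -1)), 75) = Mul(Mul(5, Rational(1, 3)), 75) = Mul(Rational(5, 3), 75) = 125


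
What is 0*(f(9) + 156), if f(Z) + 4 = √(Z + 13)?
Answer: 0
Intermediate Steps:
f(Z) = -4 + √(13 + Z) (f(Z) = -4 + √(Z + 13) = -4 + √(13 + Z))
0*(f(9) + 156) = 0*((-4 + √(13 + 9)) + 156) = 0*((-4 + √22) + 156) = 0*(152 + √22) = 0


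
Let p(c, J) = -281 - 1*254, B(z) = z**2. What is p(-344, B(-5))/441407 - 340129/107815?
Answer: -150193002528/47590295705 ≈ -3.1560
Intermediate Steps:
p(c, J) = -535 (p(c, J) = -281 - 254 = -535)
p(-344, B(-5))/441407 - 340129/107815 = -535/441407 - 340129/107815 = -150193002528/47590295705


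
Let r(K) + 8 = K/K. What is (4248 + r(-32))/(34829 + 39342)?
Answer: 4241/74171 ≈ 0.057179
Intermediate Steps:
r(K) = -7 (r(K) = -8 + K/K = -8 + 1 = -7)
(4248 + r(-32))/(34829 + 39342) = (4248 - 7)/(34829 + 39342) = 4241/74171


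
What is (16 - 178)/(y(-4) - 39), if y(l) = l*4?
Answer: 162/55 ≈ 2.9455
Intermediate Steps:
y(l) = 4*l
(16 - 178)/(y(-4) - 39) = (16 - 178)/(4*(-4) - 39) = -162/(-16 - 39) = -162/(-55) = -162*(-1/55) = 162/55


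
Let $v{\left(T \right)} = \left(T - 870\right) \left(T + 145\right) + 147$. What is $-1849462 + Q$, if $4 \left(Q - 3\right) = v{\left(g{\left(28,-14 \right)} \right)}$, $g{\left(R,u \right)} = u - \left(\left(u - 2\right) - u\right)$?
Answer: $- \frac{7514995}{4} \approx -1.8787 \cdot 10^{6}$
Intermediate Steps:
$g{\left(R,u \right)} = 2 + u$ ($g{\left(R,u \right)} = u - \left(\left(u - 2\right) - u\right) = u - \left(\left(-2 + u\right) - u\right) = u - -2 = u + 2 = 2 + u$)
$v{\left(T \right)} = 147 + \left(-870 + T\right) \left(145 + T\right)$ ($v{\left(T \right)} = \left(-870 + T\right) \left(145 + T\right) + 147 = 147 + \left(-870 + T\right) \left(145 + T\right)$)
$Q = - \frac{117147}{4}$ ($Q = 3 + \frac{-126003 + \left(2 - 14\right)^{2} - 725 \left(2 - 14\right)}{4} = 3 + \frac{-126003 + \left(-12\right)^{2} - -8700}{4} = 3 + \frac{-126003 + 144 + 8700}{4} = 3 + \frac{1}{4} \left(-117159\right) = 3 - \frac{117159}{4} = - \frac{117147}{4} \approx -29287.0$)
$-1849462 + Q = -1849462 - \frac{117147}{4} = - \frac{7514995}{4}$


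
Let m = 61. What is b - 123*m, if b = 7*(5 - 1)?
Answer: -7475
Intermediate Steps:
b = 28 (b = 7*4 = 28)
b - 123*m = 28 - 123*61 = 28 - 7503 = -7475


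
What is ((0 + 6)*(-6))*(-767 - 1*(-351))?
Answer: 14976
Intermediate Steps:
((0 + 6)*(-6))*(-767 - 1*(-351)) = (6*(-6))*(-767 + 351) = -36*(-416) = 14976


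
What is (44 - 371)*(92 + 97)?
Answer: -61803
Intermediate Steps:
(44 - 371)*(92 + 97) = -327*189 = -61803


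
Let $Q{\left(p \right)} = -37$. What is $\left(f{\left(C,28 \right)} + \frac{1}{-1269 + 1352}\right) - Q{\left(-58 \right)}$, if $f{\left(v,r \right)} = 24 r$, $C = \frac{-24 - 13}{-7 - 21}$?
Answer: $\frac{58848}{83} \approx 709.01$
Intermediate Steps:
$C = \frac{37}{28}$ ($C = - \frac{37}{-28} = \left(-37\right) \left(- \frac{1}{28}\right) = \frac{37}{28} \approx 1.3214$)
$\left(f{\left(C,28 \right)} + \frac{1}{-1269 + 1352}\right) - Q{\left(-58 \right)} = \left(24 \cdot 28 + \frac{1}{-1269 + 1352}\right) - -37 = \left(672 + \frac{1}{83}\right) + 37 = \frac{55777}{83} + 37 = \frac{58848}{83}$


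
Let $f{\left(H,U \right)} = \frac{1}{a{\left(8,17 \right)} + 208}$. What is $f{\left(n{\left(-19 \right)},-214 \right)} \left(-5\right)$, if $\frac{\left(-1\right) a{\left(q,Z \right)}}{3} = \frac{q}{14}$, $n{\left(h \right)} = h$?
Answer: $- \frac{35}{1444} \approx -0.024238$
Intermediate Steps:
$a{\left(q,Z \right)} = - \frac{3 q}{14}$ ($a{\left(q,Z \right)} = - 3 \frac{q}{14} = - \frac{3 q}{14}$)
$f{\left(H,U \right)} = \frac{7}{1444}$ ($f{\left(H,U \right)} = \frac{1}{\left(- \frac{3}{14}\right) 8 + 208} = \frac{1}{- \frac{12}{7} + 208} = \frac{1}{\frac{1444}{7}} = \frac{7}{1444}$)
$f{\left(n{\left(-19 \right)},-214 \right)} \left(-5\right) = \frac{7}{1444} \left(-5\right) = - \frac{35}{1444}$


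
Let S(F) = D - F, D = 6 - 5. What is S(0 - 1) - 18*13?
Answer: -232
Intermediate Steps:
D = 1
S(F) = 1 - F
S(0 - 1) - 18*13 = (1 - (0 - 1)) - 18*13 = (1 - 1*(-1)) - 234 = (1 + 1) - 234 = 2 - 234 = -232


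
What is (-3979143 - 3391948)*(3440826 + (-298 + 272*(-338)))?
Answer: -24682776353872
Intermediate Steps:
(-3979143 - 3391948)*(3440826 + (-298 + 272*(-338))) = -7371091*(3440826 + (-298 - 91936)) = -7371091*(3440826 - 92234) = -7371091*3348592 = -24682776353872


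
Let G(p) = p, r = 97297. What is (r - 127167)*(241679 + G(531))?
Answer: -7234812700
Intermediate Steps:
(r - 127167)*(241679 + G(531)) = (97297 - 127167)*(241679 + 531) = -29870*242210 = -7234812700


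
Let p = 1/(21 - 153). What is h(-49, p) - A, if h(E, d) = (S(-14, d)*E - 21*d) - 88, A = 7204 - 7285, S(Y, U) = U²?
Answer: -119245/17424 ≈ -6.8437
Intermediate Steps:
p = -1/132 (p = 1/(-132) = -1/132 ≈ -0.0075758)
A = -81
h(E, d) = -88 - 21*d + E*d² (h(E, d) = (d²*E - 21*d) - 88 = (E*d² - 21*d) - 88 = (-21*d + E*d²) - 88 = -88 - 21*d + E*d²)
h(-49, p) - A = (-88 - 21*(-1/132) - 49*(-1/132)²) - 1*(-81) = (-88 + 7/44 - 49*1/17424) + 81 = (-88 + 7/44 - 49/17424) + 81 = -1530589/17424 + 81 = -119245/17424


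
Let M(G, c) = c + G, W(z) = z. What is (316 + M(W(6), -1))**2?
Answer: 103041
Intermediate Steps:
M(G, c) = G + c
(316 + M(W(6), -1))**2 = (316 + (6 - 1))**2 = (316 + 5)**2 = 321**2 = 103041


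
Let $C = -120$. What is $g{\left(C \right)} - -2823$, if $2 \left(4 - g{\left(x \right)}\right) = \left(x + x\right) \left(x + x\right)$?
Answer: $-25973$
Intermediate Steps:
$g{\left(x \right)} = 4 - 2 x^{2}$ ($g{\left(x \right)} = 4 - \frac{\left(x + x\right) \left(x + x\right)}{2} = 4 - \frac{2 x 2 x}{2} = 4 - \frac{4 x^{2}}{2} = 4 - 2 x^{2}$)
$g{\left(C \right)} - -2823 = \left(4 - 2 \left(-120\right)^{2}\right) - -2823 = \left(4 - 28800\right) + 2823 = -28796 + 2823 = -25973$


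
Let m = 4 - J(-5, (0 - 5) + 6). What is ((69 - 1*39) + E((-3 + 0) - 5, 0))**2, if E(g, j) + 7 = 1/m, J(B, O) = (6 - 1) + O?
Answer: 2025/4 ≈ 506.25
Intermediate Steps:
J(B, O) = 5 + O
m = -2 (m = 4 - (5 + ((0 - 5) + 6)) = 4 - (5 + (-5 + 6)) = 4 - (5 + 1) = 4 - 1*6 = 4 - 6 = -2)
E(g, j) = -15/2 (E(g, j) = -7 + 1/(-2) = -7 - 1/2 = -15/2)
((69 - 1*39) + E((-3 + 0) - 5, 0))**2 = ((69 - 1*39) - 15/2)**2 = ((69 - 39) - 15/2)**2 = (30 - 15/2)**2 = (45/2)**2 = 2025/4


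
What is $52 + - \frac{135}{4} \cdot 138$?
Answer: $- \frac{9211}{2} \approx -4605.5$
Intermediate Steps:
$52 + - \frac{135}{4} \cdot 138 = 52 + \left(-135\right) \frac{1}{4} \cdot 138 = 52 - \frac{9315}{2} = - \frac{9211}{2}$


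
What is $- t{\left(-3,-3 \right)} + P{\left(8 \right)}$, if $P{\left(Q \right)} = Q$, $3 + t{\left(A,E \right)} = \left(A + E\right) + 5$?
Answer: $12$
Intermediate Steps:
$t{\left(A,E \right)} = 2 + A + E$ ($t{\left(A,E \right)} = -3 + \left(\left(A + E\right) + 5\right) = -3 + \left(5 + A + E\right) = 2 + A + E$)
$- t{\left(-3,-3 \right)} + P{\left(8 \right)} = - (2 - 3 - 3) + 8 = \left(-1\right) \left(-4\right) + 8 = 4 + 8 = 12$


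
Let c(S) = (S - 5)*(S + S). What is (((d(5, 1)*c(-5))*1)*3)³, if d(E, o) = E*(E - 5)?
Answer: 0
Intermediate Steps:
c(S) = 2*S*(-5 + S) (c(S) = (-5 + S)*(2*S) = 2*S*(-5 + S))
d(E, o) = E*(-5 + E)
(((d(5, 1)*c(-5))*1)*3)³ = ((((5*(-5 + 5))*(2*(-5)*(-5 - 5)))*1)*3)³ = ((((5*0)*(2*(-5)*(-10)))*1)*3)³ = (((0*100)*1)*3)³ = ((0*1)*3)³ = (0*3)³ = 0³ = 0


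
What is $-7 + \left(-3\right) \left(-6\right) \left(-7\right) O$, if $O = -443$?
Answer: $55811$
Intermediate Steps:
$-7 + \left(-3\right) \left(-6\right) \left(-7\right) O = -7 + \left(-3\right) \left(-6\right) \left(-7\right) \left(-443\right) = -7 + 18 \left(-7\right) \left(-443\right) = -7 - -55818 = -7 + 55818 = 55811$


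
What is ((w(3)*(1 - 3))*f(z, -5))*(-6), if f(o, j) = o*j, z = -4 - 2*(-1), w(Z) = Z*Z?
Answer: 1080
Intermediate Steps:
w(Z) = Z²
z = -2 (z = -4 + 2 = -2)
f(o, j) = j*o
((w(3)*(1 - 3))*f(z, -5))*(-6) = ((3²*(1 - 3))*(-5*(-2)))*(-6) = ((9*(-2))*10)*(-6) = -18*10*(-6) = -180*(-6) = 1080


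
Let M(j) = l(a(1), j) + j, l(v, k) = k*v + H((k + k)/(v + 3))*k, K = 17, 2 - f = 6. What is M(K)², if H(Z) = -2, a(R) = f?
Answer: 7225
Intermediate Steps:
f = -4 (f = 2 - 1*6 = 2 - 6 = -4)
a(R) = -4
l(v, k) = -2*k + k*v (l(v, k) = k*v - 2*k = -2*k + k*v)
M(j) = -5*j (M(j) = j*(-2 - 4) + j = j*(-6) + j = -6*j + j = -5*j)
M(K)² = (-5*17)² = (-85)² = 7225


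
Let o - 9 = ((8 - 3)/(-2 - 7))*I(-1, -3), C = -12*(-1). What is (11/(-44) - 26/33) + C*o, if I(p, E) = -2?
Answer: 5293/44 ≈ 120.30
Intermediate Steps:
C = 12
o = 91/9 (o = 9 + ((8 - 3)/(-2 - 7))*(-2) = 9 + (5/(-9))*(-2) = 9 + (5*(-⅑))*(-2) = 9 - 5/9*(-2) = 9 + 10/9 = 91/9 ≈ 10.111)
(11/(-44) - 26/33) + C*o = (11/(-44) - 26/33) + 12*(91/9) = (11*(-1/44) - 26*1/33) + 364/3 = (-¼ - 26/33) + 364/3 = -137/132 + 364/3 = 5293/44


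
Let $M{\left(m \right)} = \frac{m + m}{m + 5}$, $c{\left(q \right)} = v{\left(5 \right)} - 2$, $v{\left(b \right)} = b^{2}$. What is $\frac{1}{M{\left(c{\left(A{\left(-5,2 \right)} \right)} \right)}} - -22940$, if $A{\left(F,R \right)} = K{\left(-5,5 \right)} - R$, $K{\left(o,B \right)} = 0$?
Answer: $\frac{527634}{23} \approx 22941.0$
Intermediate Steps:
$A{\left(F,R \right)} = - R$ ($A{\left(F,R \right)} = 0 - R = - R$)
$c{\left(q \right)} = 23$ ($c{\left(q \right)} = 5^{2} - 2 = 25 - 2 = 23$)
$M{\left(m \right)} = \frac{2 m}{5 + m}$
$\frac{1}{M{\left(c{\left(A{\left(-5,2 \right)} \right)} \right)}} - -22940 = \frac{1}{2 \cdot 23 \frac{1}{5 + 23}} - -22940 = \frac{1}{2 \cdot 23 \cdot \frac{1}{28}} + 22940 = \frac{1}{\frac{23}{14}} + 22940 = \frac{14}{23} + 22940 = \frac{527634}{23}$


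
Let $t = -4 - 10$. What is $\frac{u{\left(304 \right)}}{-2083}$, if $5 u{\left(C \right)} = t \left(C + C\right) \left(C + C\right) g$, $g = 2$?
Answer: $\frac{10350592}{10415} \approx 993.82$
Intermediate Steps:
$t = -14$ ($t = -4 - 10 = -14$)
$u{\left(C \right)} = - \frac{112 C^{2}}{5}$ ($u{\left(C \right)} = \frac{- 14 \left(C + C\right) \left(C + C\right) 2}{5} = \frac{- 14 \cdot 2 C 2 C 2}{5} = \frac{- 14 \cdot 4 C^{2} \cdot 2}{5} = \frac{- 56 C^{2} \cdot 2}{5} = \frac{\left(-112\right) C^{2}}{5} = - \frac{112 C^{2}}{5}$)
$\frac{u{\left(304 \right)}}{-2083} = \frac{\left(- \frac{112}{5}\right) 304^{2}}{-2083} = \left(- \frac{112}{5}\right) 92416 \left(- \frac{1}{2083}\right) = \left(- \frac{10350592}{5}\right) \left(- \frac{1}{2083}\right) = \frac{10350592}{10415}$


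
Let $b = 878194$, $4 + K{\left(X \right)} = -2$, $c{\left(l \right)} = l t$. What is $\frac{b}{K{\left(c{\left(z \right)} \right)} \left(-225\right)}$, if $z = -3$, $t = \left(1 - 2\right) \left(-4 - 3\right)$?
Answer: $\frac{439097}{675} \approx 650.51$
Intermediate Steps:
$t = 7$ ($t = \left(-1\right) \left(-7\right) = 7$)
$c{\left(l \right)} = 7 l$ ($c{\left(l \right)} = l 7 = 7 l$)
$K{\left(X \right)} = -6$ ($K{\left(X \right)} = -4 - 2 = -6$)
$\frac{b}{K{\left(c{\left(z \right)} \right)} \left(-225\right)} = \frac{878194}{\left(-6\right) \left(-225\right)} = \frac{878194}{1350} = 878194 \cdot \frac{1}{1350} = \frac{439097}{675}$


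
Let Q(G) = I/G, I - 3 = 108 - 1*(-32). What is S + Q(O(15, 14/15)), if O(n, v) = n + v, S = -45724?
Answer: -10925891/239 ≈ -45715.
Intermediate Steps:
I = 143 (I = 3 + (108 - 1*(-32)) = 3 + (108 + 32) = 3 + 140 = 143)
Q(G) = 143/G
S + Q(O(15, 14/15)) = -45724 + 143/(15 + 14/15) = -45724 + 143/(239/15) = -45724 + 143*(15/239) = -45724 + 2145/239 = -10925891/239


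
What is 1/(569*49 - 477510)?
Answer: -1/449629 ≈ -2.2241e-6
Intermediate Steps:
1/(569*49 - 477510) = 1/(27881 - 477510) = 1/(-449629) = -1/449629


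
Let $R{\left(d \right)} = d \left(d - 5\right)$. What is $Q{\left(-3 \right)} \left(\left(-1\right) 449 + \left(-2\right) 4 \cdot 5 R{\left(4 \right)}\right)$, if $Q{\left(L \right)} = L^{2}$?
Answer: $-2601$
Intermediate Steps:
$R{\left(d \right)} = d \left(-5 + d\right)$
$Q{\left(-3 \right)} \left(\left(-1\right) 449 + \left(-2\right) 4 \cdot 5 R{\left(4 \right)}\right) = \left(-3\right)^{2} \left(\left(-1\right) 449 + \left(-2\right) 4 \cdot 5 \cdot 4 \left(-5 + 4\right)\right) = 9 \left(-449 - 8 \cdot 5 \cdot 4 \left(-1\right)\right) = 9 \left(-449 - 8 \cdot 5 \left(-4\right)\right) = 9 \left(-449 - -160\right) = 9 \left(-449 + 160\right) = 9 \left(-289\right) = -2601$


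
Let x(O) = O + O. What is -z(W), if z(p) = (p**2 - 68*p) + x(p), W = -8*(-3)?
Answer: 1008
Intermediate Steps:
x(O) = 2*O
W = 24
z(p) = p**2 - 66*p (z(p) = (p**2 - 68*p) + 2*p = p**2 - 66*p)
-z(W) = -24*(-66 + 24) = -24*(-42) = -1*(-1008) = 1008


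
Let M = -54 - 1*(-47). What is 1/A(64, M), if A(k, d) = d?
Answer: -⅐ ≈ -0.14286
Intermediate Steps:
M = -7 (M = -54 + 47 = -7)
1/A(64, M) = 1/(-7) = -⅐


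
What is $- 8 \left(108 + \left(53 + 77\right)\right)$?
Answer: $-1904$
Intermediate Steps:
$- 8 \left(108 + \left(53 + 77\right)\right) = - 8 \left(108 + 130\right) = \left(-8\right) 238 = -1904$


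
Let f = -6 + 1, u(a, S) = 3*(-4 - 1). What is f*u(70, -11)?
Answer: 75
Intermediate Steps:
u(a, S) = -15 (u(a, S) = 3*(-5) = -15)
f = -5
f*u(70, -11) = -5*(-15) = 75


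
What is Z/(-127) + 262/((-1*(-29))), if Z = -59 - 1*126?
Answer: 38639/3683 ≈ 10.491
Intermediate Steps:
Z = -185 (Z = -59 - 126 = -185)
Z/(-127) + 262/((-1*(-29))) = -185/(-127) + 262/((-1*(-29))) = -185*(-1/127) + 262/29 = 185/127 + 262*(1/29) = 185/127 + 262/29 = 38639/3683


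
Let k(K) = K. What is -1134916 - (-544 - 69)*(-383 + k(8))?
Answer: -1364791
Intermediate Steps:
-1134916 - (-544 - 69)*(-383 + k(8)) = -1134916 - (-544 - 69)*(-383 + 8) = -1134916 - (-613)*(-375) = -1134916 - 1*229875 = -1134916 - 229875 = -1364791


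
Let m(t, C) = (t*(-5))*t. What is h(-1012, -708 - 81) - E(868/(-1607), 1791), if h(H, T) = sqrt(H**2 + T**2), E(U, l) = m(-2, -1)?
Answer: 20 + sqrt(1646665) ≈ 1303.2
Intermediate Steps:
m(t, C) = -5*t**2 (m(t, C) = (-5*t)*t = -5*t**2)
E(U, l) = -20 (E(U, l) = -5*(-2)**2 = -5*4 = -20)
h(-1012, -708 - 81) - E(868/(-1607), 1791) = sqrt((-1012)**2 + (-708 - 81)**2) - 1*(-20) = sqrt(1024144 + (-789)**2) + 20 = sqrt(1024144 + 622521) + 20 = sqrt(1646665) + 20 = 20 + sqrt(1646665)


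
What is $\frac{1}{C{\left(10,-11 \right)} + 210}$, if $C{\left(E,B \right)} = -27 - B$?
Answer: $\frac{1}{194} \approx 0.0051546$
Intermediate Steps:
$\frac{1}{C{\left(10,-11 \right)} + 210} = \frac{1}{\left(-27 - -11\right) + 210} = \frac{1}{\left(-27 + 11\right) + 210} = \frac{1}{-16 + 210} = \frac{1}{194}$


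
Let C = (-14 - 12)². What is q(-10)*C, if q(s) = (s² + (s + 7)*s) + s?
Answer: 81120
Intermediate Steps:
C = 676 (C = (-26)² = 676)
q(s) = s + s² + s*(7 + s) (q(s) = (s² + (7 + s)*s) + s = (s² + s*(7 + s)) + s = s + s² + s*(7 + s))
q(-10)*C = (2*(-10)*(4 - 10))*676 = (2*(-10)*(-6))*676 = 120*676 = 81120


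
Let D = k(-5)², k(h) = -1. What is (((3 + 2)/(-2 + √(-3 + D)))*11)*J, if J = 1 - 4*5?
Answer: 1045/3 + 1045*I*√2/6 ≈ 348.33 + 246.31*I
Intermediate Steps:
J = -19 (J = 1 - 20 = -19)
D = 1 (D = (-1)² = 1)
(((3 + 2)/(-2 + √(-3 + D)))*11)*J = (((3 + 2)/(-2 + √(-3 + 1)))*11)*(-19) = ((5/(-2 + √(-2)))*11)*(-19) = ((5/(-2 + I*√2))*11)*(-19) = (55/(-2 + I*√2))*(-19) = -1045/(-2 + I*√2)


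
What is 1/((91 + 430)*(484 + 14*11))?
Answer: 1/332398 ≈ 3.0084e-6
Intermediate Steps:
1/((91 + 430)*(484 + 14*11)) = 1/(521*(484 + 154)) = 1/(521*638) = 1/332398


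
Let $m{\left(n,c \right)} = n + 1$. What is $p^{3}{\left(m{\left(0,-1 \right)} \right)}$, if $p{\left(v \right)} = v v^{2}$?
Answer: $1$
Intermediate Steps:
$m{\left(n,c \right)} = 1 + n$
$p{\left(v \right)} = v^{3}$
$p^{3}{\left(m{\left(0,-1 \right)} \right)} = \left(\left(1 + 0\right)^{3}\right)^{3} = \left(1^{3}\right)^{3} = 1^{3} = 1$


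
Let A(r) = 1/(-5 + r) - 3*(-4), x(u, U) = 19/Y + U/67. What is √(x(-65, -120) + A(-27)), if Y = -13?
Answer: 3*√47021806/6968 ≈ 2.9523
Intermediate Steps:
x(u, U) = -19/13 + U/67 (x(u, U) = 19/(-13) + U/67 = 19*(-1/13) + U*(1/67) = -19/13 + U/67)
A(r) = 12 + 1/(-5 + r) (A(r) = 1/(-5 + r) + 12 = 12 + 1/(-5 + r))
√(x(-65, -120) + A(-27)) = √((-19/13 + (1/67)*(-120)) + (-59 + 12*(-27))/(-5 - 27)) = √((-19/13 - 120/67) + (-59 - 324)/(-32)) = √(-2833/871 - 1/32*(-383)) = √(-2833/871 + 383/32) = √(242937/27872) = 3*√47021806/6968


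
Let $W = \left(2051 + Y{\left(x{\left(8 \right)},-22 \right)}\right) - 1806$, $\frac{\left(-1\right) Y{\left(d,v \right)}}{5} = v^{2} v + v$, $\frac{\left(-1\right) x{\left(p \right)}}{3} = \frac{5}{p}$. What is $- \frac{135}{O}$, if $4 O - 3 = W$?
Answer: $- \frac{90}{8933} \approx -0.010075$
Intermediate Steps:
$x{\left(p \right)} = - \frac{15}{p}$ ($x{\left(p \right)} = - 3 \frac{5}{p} = - \frac{15}{p}$)
$Y{\left(d,v \right)} = - 5 v - 5 v^{3}$ ($Y{\left(d,v \right)} = - 5 \left(v^{2} v + v\right) = - 5 \left(v^{3} + v\right) = - 5 \left(v + v^{3}\right) = - 5 v - 5 v^{3}$)
$W = 53595$ ($W = \left(2051 - - 110 \left(1 + \left(-22\right)^{2}\right)\right) - 1806 = \left(2051 - - 110 \left(1 + 484\right)\right) - 1806 = \left(2051 - \left(-110\right) 485\right) - 1806 = \left(2051 + 53350\right) - 1806 = 55401 - 1806 = 53595$)
$O = \frac{26799}{2}$ ($O = \frac{3}{4} + \frac{1}{4} \cdot 53595 = \frac{3}{4} + \frac{53595}{4} = \frac{26799}{2} \approx 13400.0$)
$- \frac{135}{O} = - \frac{135}{\frac{26799}{2}} = \left(-135\right) \frac{2}{26799} = - \frac{90}{8933}$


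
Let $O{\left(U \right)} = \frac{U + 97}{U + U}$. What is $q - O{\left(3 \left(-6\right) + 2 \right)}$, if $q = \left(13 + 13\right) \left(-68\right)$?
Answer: $- \frac{56495}{32} \approx -1765.5$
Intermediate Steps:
$O{\left(U \right)} = \frac{97 + U}{2 U}$
$q = -1768$ ($q = 26 \left(-68\right) = -1768$)
$q - O{\left(3 \left(-6\right) + 2 \right)} = -1768 - \frac{97 + \left(3 \left(-6\right) + 2\right)}{2 \left(3 \left(-6\right) + 2\right)} = -1768 - \frac{97 + \left(-18 + 2\right)}{2 \left(-18 + 2\right)} = -1768 - \frac{97 - 16}{2 \left(-16\right)} = -1768 - \frac{1}{2} \left(- \frac{1}{16}\right) 81 = -1768 - - \frac{81}{32} = -1768 + \frac{81}{32} = - \frac{56495}{32}$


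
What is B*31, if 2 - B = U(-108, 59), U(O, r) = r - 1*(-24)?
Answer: -2511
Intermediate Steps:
U(O, r) = 24 + r (U(O, r) = r + 24 = 24 + r)
B = -81 (B = 2 - (24 + 59) = 2 - 1*83 = 2 - 83 = -81)
B*31 = -81*31 = -2511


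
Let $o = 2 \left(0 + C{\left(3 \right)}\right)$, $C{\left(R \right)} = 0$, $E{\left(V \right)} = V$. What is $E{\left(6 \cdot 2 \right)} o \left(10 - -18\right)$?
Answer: $0$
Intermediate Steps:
$o = 0$ ($o = 2 \left(0 + 0\right) = 2 \cdot 0 = 0$)
$E{\left(6 \cdot 2 \right)} o \left(10 - -18\right) = 6 \cdot 2 \cdot 0 \left(10 - -18\right) = 12 \cdot 0 \left(10 + 18\right) = 0 \cdot 28 = 0$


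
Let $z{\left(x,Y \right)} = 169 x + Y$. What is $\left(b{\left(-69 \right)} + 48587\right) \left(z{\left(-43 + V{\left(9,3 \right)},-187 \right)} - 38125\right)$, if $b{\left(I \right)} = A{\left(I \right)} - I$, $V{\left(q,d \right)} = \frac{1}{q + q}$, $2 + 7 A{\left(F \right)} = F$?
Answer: $- \frac{13300636753}{6} \approx -2.2168 \cdot 10^{9}$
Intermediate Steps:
$A{\left(F \right)} = - \frac{2}{7} + \frac{F}{7}$
$V{\left(q,d \right)} = \frac{1}{2 q}$
$b{\left(I \right)} = - \frac{2}{7} - \frac{6 I}{7}$ ($b{\left(I \right)} = \left(- \frac{2}{7} + \frac{I}{7}\right) - I = - \frac{2}{7} - \frac{6 I}{7}$)
$z{\left(x,Y \right)} = Y + 169 x$
$\left(b{\left(-69 \right)} + 48587\right) \left(z{\left(-43 + V{\left(9,3 \right)},-187 \right)} - 38125\right) = \left(\left(- \frac{2}{7} - - \frac{414}{7}\right) + 48587\right) \left(\left(-187 + 169 \left(-43 + \frac{1}{2 \cdot 9}\right)\right) - 38125\right) = \left(\left(- \frac{2}{7} + \frac{414}{7}\right) + 48587\right) \left(\left(-187 + 169 \left(-43 + \frac{1}{2} \cdot \frac{1}{9}\right)\right) - 38125\right) = \left(\frac{412}{7} + 48587\right) \left(\left(-187 + 169 \left(-43 + \frac{1}{18}\right)\right) - 38125\right) = \frac{340521 \left(\left(-187 + 169 \left(- \frac{773}{18}\right)\right) - 38125\right)}{7} = \frac{340521 \left(\left(-187 - \frac{130637}{18}\right) - 38125\right)}{7} = \frac{340521 \left(- \frac{134003}{18} - 38125\right)}{7} = \frac{340521}{7} \left(- \frac{820253}{18}\right) = - \frac{13300636753}{6}$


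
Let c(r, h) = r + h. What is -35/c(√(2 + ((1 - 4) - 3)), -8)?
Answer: 70/17 + 35*I/34 ≈ 4.1176 + 1.0294*I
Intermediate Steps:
c(r, h) = h + r
-35/c(√(2 + ((1 - 4) - 3)), -8) = -35/(-8 + √(2 + ((1 - 4) - 3))) = -35/(-8 + √(2 + (-3 - 3))) = -35/(-8 + √(2 - 6)) = -35/(-8 + √(-4)) = -35*(-8 - 2*I)/68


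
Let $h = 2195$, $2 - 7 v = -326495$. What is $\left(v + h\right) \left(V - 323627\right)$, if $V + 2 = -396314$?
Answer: $-35160164838$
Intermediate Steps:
$v = \frac{326497}{7}$ ($v = \frac{2}{7} - - \frac{326495}{7} = \frac{2}{7} + \frac{326495}{7} = \frac{326497}{7} \approx 46642.0$)
$V = -396316$ ($V = -2 - 396314 = -396316$)
$\left(v + h\right) \left(V - 323627\right) = \left(\frac{326497}{7} + 2195\right) \left(-396316 - 323627\right) = \frac{341862}{7} \left(-719943\right) = -35160164838$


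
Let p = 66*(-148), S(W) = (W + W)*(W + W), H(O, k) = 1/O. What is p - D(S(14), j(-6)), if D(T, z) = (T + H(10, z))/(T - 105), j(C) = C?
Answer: -66332561/6790 ≈ -9769.2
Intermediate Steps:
S(W) = 4*W**2 (S(W) = (2*W)*(2*W) = 4*W**2)
D(T, z) = (1/10 + T)/(-105 + T) (D(T, z) = (T + 1/10)/(T - 105) = (T + 1/10)/(-105 + T) = (1/10 + T)/(-105 + T))
p = -9768
p - D(S(14), j(-6)) = -9768 - (1/10 + 4*14**2)/(-105 + 4*14**2) = -9768 - (1/10 + 4*196)/(-105 + 4*196) = -9768 - (1/10 + 784)/(-105 + 784) = -9768 - 7841/(679*10) = -9768 - 1*7841/6790 = -9768 - 7841/6790 = -66332561/6790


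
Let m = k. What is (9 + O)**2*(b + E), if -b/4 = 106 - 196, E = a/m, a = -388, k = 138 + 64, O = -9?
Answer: 0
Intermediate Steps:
k = 202
m = 202
E = -194/101 (E = -388/202 = -388*1/202 = -194/101 ≈ -1.9208)
b = 360 (b = -4*(106 - 196) = -4*(-90) = 360)
(9 + O)**2*(b + E) = (9 - 9)**2*(360 - 194/101) = 0**2*(36166/101) = 0*(36166/101) = 0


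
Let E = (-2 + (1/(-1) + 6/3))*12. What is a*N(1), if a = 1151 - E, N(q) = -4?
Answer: -4652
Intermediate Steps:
E = -12 (E = (-2 + (1*(-1) + 6*(⅓)))*12 = (-2 + (-1 + 2))*12 = (-2 + 1)*12 = -1*12 = -12)
a = 1163 (a = 1151 - 1*(-12) = 1151 + 12 = 1163)
a*N(1) = 1163*(-4) = -4652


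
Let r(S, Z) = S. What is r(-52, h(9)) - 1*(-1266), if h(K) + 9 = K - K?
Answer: 1214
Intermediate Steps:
h(K) = -9 (h(K) = -9 + (K - K) = -9 + 0 = -9)
r(-52, h(9)) - 1*(-1266) = -52 - 1*(-1266) = -52 + 1266 = 1214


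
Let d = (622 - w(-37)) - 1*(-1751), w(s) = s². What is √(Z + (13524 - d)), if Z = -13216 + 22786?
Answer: 47*√10 ≈ 148.63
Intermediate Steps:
Z = 9570
d = 1004 (d = (622 - 1*(-37)²) - 1*(-1751) = (622 - 1*1369) + 1751 = (622 - 1369) + 1751 = -747 + 1751 = 1004)
√(Z + (13524 - d)) = √(9570 + (13524 - 1*1004)) = √(9570 + (13524 - 1004)) = √(9570 + 12520) = √22090 = 47*√10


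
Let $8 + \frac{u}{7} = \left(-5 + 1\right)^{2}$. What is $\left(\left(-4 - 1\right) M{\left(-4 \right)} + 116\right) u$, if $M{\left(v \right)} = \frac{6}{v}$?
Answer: $6916$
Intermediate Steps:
$u = 56$ ($u = -56 + 7 \left(-5 + 1\right)^{2} = -56 + 7 \left(-4\right)^{2} = -56 + 7 \cdot 16 = -56 + 112 = 56$)
$\left(\left(-4 - 1\right) M{\left(-4 \right)} + 116\right) u = \left(\left(-4 - 1\right) \frac{6}{-4} + 116\right) 56 = \left(- 5 \cdot 6 \left(- \frac{1}{4}\right) + 116\right) 56 = \left(\left(-5\right) \left(- \frac{3}{2}\right) + 116\right) 56 = \left(\frac{15}{2} + 116\right) 56 = \frac{247}{2} \cdot 56 = 6916$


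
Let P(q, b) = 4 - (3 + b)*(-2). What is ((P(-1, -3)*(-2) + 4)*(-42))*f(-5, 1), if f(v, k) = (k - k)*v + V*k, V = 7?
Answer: 1176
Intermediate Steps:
P(q, b) = 10 + 2*b (P(q, b) = 4 - (-6 - 2*b) = 4 + (6 + 2*b) = 10 + 2*b)
f(v, k) = 7*k (f(v, k) = (k - k)*v + 7*k = 0*v + 7*k = 0 + 7*k = 7*k)
((P(-1, -3)*(-2) + 4)*(-42))*f(-5, 1) = (((10 + 2*(-3))*(-2) + 4)*(-42))*(7*1) = (((10 - 6)*(-2) + 4)*(-42))*7 = ((4*(-2) + 4)*(-42))*7 = ((-8 + 4)*(-42))*7 = -4*(-42)*7 = 168*7 = 1176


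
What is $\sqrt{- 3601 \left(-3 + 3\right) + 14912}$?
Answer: $8 \sqrt{233} \approx 122.11$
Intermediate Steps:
$\sqrt{- 3601 \left(-3 + 3\right) + 14912} = \sqrt{\left(-3601\right) 0 + 14912} = \sqrt{0 + 14912} = \sqrt{14912} = 8 \sqrt{233}$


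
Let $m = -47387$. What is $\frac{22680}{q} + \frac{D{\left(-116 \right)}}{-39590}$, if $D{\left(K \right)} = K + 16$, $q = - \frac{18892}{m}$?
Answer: $\frac{1063721151340}{18698357} \approx 56889.0$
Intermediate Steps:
$q = \frac{18892}{47387}$ ($q = - \frac{18892}{-47387} = \left(-18892\right) \left(- \frac{1}{47387}\right) = \frac{18892}{47387} \approx 0.39867$)
$D{\left(K \right)} = 16 + K$
$\frac{22680}{q} + \frac{D{\left(-116 \right)}}{-39590} = \frac{22680}{\frac{18892}{47387}} + \frac{16 - 116}{-39590} = 22680 \cdot \frac{47387}{18892} - - \frac{10}{3959} = \frac{268684290}{4723} + \frac{10}{3959} = \frac{1063721151340}{18698357}$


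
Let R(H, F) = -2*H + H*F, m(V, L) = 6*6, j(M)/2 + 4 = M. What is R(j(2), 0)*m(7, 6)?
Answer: 288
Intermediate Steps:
j(M) = -8 + 2*M
m(V, L) = 36
R(H, F) = -2*H + F*H
R(j(2), 0)*m(7, 6) = ((-8 + 2*2)*(-2 + 0))*36 = ((-8 + 4)*(-2))*36 = -4*(-2)*36 = 8*36 = 288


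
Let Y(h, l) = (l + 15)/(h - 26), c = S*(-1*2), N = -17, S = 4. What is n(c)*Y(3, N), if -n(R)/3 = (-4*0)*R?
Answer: 0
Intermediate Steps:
c = -8 (c = 4*(-1*2) = 4*(-2) = -8)
n(R) = 0 (n(R) = -3*(-4*0)*R = -0*R = -3*0 = 0)
Y(h, l) = (15 + l)/(-26 + h)
n(c)*Y(3, N) = 0*((15 - 17)/(-26 + 3)) = 0*(-2/(-23)) = 0*(-1/23*(-2)) = 0*(2/23) = 0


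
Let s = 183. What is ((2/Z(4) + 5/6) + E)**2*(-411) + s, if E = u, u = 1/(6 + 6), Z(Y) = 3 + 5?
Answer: -4517/12 ≈ -376.42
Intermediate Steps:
Z(Y) = 8
u = 1/12 ≈ 0.083333
E = 1/12 ≈ 0.083333
((2/Z(4) + 5/6) + E)**2*(-411) + s = ((2/8 + 5/6) + 1/12)**2*(-411) + 183 = ((2*(1/8) + 5*(1/6)) + 1/12)**2*(-411) + 183 = ((1/4 + 5/6) + 1/12)**2*(-411) + 183 = (13/12 + 1/12)**2*(-411) + 183 = (7/6)**2*(-411) + 183 = (49/36)*(-411) + 183 = -6713/12 + 183 = -4517/12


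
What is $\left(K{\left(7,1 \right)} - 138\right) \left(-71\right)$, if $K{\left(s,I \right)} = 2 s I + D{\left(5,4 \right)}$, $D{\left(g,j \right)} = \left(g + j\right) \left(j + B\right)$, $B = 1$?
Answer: $5609$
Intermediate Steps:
$D{\left(g,j \right)} = \left(1 + j\right) \left(g + j\right)$ ($D{\left(g,j \right)} = \left(g + j\right) \left(j + 1\right) = \left(g + j\right) \left(1 + j\right) = \left(1 + j\right) \left(g + j\right)$)
$K{\left(s,I \right)} = 45 + 2 I s$ ($K{\left(s,I \right)} = 2 s I + \left(5 + 4 + 4^{2} + 5 \cdot 4\right) = 2 I s + \left(5 + 4 + 16 + 20\right) = 2 I s + 45 = 45 + 2 I s$)
$\left(K{\left(7,1 \right)} - 138\right) \left(-71\right) = \left(\left(45 + 2 \cdot 1 \cdot 7\right) - 138\right) \left(-71\right) = \left(\left(45 + 14\right) - 138\right) \left(-71\right) = \left(59 - 138\right) \left(-71\right) = \left(-79\right) \left(-71\right) = 5609$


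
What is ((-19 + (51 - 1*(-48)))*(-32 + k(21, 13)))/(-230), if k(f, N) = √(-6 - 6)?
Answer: 256/23 - 16*I*√3/23 ≈ 11.13 - 1.2049*I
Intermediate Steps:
k(f, N) = 2*I*√3 (k(f, N) = √(-12) = 2*I*√3)
((-19 + (51 - 1*(-48)))*(-32 + k(21, 13)))/(-230) = ((-19 + (51 - 1*(-48)))*(-32 + 2*I*√3))/(-230) = ((-19 + (51 + 48))*(-32 + 2*I*√3))*(-1/230) = ((-19 + 99)*(-32 + 2*I*√3))*(-1/230) = (80*(-32 + 2*I*√3))*(-1/230) = (-2560 + 160*I*√3)*(-1/230) = 256/23 - 16*I*√3/23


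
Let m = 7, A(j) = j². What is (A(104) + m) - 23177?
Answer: -12354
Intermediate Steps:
(A(104) + m) - 23177 = (104² + 7) - 23177 = (10816 + 7) - 23177 = 10823 - 23177 = -12354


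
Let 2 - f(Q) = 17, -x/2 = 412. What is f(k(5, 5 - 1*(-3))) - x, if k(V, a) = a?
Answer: 809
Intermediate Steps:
x = -824 (x = -2*412 = -824)
f(Q) = -15 (f(Q) = 2 - 1*17 = 2 - 17 = -15)
f(k(5, 5 - 1*(-3))) - x = -15 - 1*(-824) = -15 + 824 = 809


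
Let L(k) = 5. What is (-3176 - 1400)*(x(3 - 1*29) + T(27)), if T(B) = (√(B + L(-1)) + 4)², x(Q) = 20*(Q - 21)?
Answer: 4081792 - 146432*√2 ≈ 3.8747e+6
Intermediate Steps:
x(Q) = -420 + 20*Q (x(Q) = 20*(-21 + Q) = -420 + 20*Q)
T(B) = (4 + √(5 + B))² (T(B) = (√(B + 5) + 4)² = (√(5 + B) + 4)² = (4 + √(5 + B))²)
(-3176 - 1400)*(x(3 - 1*29) + T(27)) = (-3176 - 1400)*((-420 + 20*(3 - 1*29)) + (4 + √(5 + 27))²) = -4576*((-420 + 20*(3 - 29)) + (4 + √32)²) = -4576*((-420 + 20*(-26)) + (4 + 4*√2)²) = -4576*((-420 - 520) + (4 + 4*√2)²) = -4576*(-940 + (4 + 4*√2)²) = 4301440 - 4576*(4 + 4*√2)²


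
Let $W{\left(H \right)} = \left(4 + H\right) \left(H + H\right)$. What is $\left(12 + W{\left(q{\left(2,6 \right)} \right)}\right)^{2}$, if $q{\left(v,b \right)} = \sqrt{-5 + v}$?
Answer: $-156 + 96 i \sqrt{3} \approx -156.0 + 166.28 i$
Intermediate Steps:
$W{\left(H \right)} = 2 H \left(4 + H\right)$ ($W{\left(H \right)} = \left(4 + H\right) 2 H = 2 H \left(4 + H\right)$)
$\left(12 + W{\left(q{\left(2,6 \right)} \right)}\right)^{2} = \left(12 + 2 \sqrt{-5 + 2} \left(4 + \sqrt{-5 + 2}\right)\right)^{2} = \left(12 + 2 \sqrt{-3} \left(4 + \sqrt{-3}\right)\right)^{2} = \left(12 + 2 i \sqrt{3} \left(4 + i \sqrt{3}\right)\right)^{2}$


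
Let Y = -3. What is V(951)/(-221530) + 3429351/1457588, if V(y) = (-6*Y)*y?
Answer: 2339978139/1028342260 ≈ 2.2755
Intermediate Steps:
V(y) = 18*y (V(y) = (-6*(-3))*y = 18*y)
V(951)/(-221530) + 3429351/1457588 = (18*951)/(-221530) + 3429351/1457588 = 17118*(-1/221530) + 3429351*(1/1457588) = -8559/110765 + 21843/9284 = 2339978139/1028342260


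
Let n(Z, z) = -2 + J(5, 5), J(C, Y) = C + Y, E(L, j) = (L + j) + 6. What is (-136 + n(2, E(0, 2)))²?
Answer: 16384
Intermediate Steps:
E(L, j) = 6 + L + j
n(Z, z) = 8 (n(Z, z) = -2 + (5 + 5) = -2 + 10 = 8)
(-136 + n(2, E(0, 2)))² = (-136 + 8)² = (-128)² = 16384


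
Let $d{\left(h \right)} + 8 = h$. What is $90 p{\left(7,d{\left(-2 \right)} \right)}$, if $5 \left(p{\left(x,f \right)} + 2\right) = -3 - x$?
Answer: $-360$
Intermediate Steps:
$d{\left(h \right)} = -8 + h$
$p{\left(x,f \right)} = - \frac{13}{5} - \frac{x}{5}$ ($p{\left(x,f \right)} = -2 + \frac{-3 - x}{5} = -2 - \left(\frac{3}{5} + \frac{x}{5}\right) = - \frac{13}{5} - \frac{x}{5}$)
$90 p{\left(7,d{\left(-2 \right)} \right)} = 90 \left(- \frac{13}{5} - \frac{7}{5}\right) = 90 \left(-4\right) = -360$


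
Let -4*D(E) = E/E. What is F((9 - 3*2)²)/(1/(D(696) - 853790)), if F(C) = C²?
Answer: -276628041/4 ≈ -6.9157e+7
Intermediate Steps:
D(E) = -¼ (D(E) = -E/(4*E) = -¼*1 = -¼)
F((9 - 3*2)²)/(1/(D(696) - 853790)) = ((9 - 3*2)²)²/(1/(-¼ - 853790)) = ((9 - 6)²)²/(1/(-3415161/4)) = (3²)²/(-4/3415161) = 9²*(-3415161/4) = 81*(-3415161/4) = -276628041/4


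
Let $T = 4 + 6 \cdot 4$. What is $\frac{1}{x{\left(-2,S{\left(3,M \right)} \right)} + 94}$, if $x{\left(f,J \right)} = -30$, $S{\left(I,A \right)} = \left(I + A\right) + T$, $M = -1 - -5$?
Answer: $\frac{1}{64} \approx 0.015625$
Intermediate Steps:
$M = 4$ ($M = -1 + 5 = 4$)
$T = 28$ ($T = 4 + 24 = 28$)
$S{\left(I,A \right)} = 28 + A + I$ ($S{\left(I,A \right)} = \left(I + A\right) + 28 = \left(A + I\right) + 28 = 28 + A + I$)
$\frac{1}{x{\left(-2,S{\left(3,M \right)} \right)} + 94} = \frac{1}{-30 + 94} = \frac{1}{64}$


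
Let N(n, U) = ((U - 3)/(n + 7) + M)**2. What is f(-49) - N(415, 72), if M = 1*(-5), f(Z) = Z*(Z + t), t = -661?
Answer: 6191376679/178084 ≈ 34767.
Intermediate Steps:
f(Z) = Z*(-661 + Z) (f(Z) = Z*(Z - 661) = Z*(-661 + Z))
M = -5
N(n, U) = (-5 + (-3 + U)/(7 + n))**2 (N(n, U) = ((U - 3)/(n + 7) - 5)**2 = ((-3 + U)/(7 + n) - 5)**2 = (-5 + (-3 + U)/(7 + n))**2)
f(-49) - N(415, 72) = -49*(-661 - 49) - (38 - 1*72 + 5*415)**2/(7 + 415)**2 = -49*(-710) - (38 - 72 + 2075)**2/422**2 = 34790 - 2041**2/178084 = 34790 - 4165681/178084 = 6191376679/178084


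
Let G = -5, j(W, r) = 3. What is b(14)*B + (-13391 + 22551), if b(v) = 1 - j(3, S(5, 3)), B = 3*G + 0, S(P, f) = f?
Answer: 9190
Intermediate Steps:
B = -15 (B = 3*(-5) + 0 = -15 + 0 = -15)
b(v) = -2 (b(v) = 1 - 1*3 = 1 - 3 = -2)
b(14)*B + (-13391 + 22551) = -2*(-15) + (-13391 + 22551) = 30 + 9160 = 9190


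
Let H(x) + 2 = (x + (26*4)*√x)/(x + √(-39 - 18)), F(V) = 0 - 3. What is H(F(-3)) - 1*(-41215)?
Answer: (104*√3 + 41213*√57 + 123642*I)/(√57 + 3*I) ≈ 41234.0 - 7.8447*I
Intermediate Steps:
F(V) = -3
H(x) = -2 + (x + 104*√x)/(x + I*√57) (H(x) = -2 + (x + (26*4)*√x)/(x + √(-39 - 18)) = -2 + (x + 104*√x)/(x + √(-57)) = -2 + (x + 104*√x)/(x + I*√57))
H(F(-3)) - 1*(-41215) = (-1*(-3) + 104*√(-3) - 2*I*√57)/(-3 + I*√57) - 1*(-41215) = (3 + 104*(I*√3) - 2*I*√57)/(-3 + I*√57) + 41215 = (3 + 104*I*√3 - 2*I*√57)/(-3 + I*√57) + 41215 = (3 - 2*I*√57 + 104*I*√3)/(-3 + I*√57) + 41215 = 41215 + (3 - 2*I*√57 + 104*I*√3)/(-3 + I*√57)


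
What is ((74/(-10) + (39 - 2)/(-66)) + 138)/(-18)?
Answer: -42913/5940 ≈ -7.2244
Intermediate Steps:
((74/(-10) + (39 - 2)/(-66)) + 138)/(-18) = -((74*(-⅒) + 37*(-1/66)) + 138)/18 = -((-37/5 - 37/66) + 138)/18 = -(-2627/330 + 138)/18 = -1/18*42913/330 = -42913/5940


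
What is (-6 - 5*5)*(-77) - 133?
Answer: 2254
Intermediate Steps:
(-6 - 5*5)*(-77) - 133 = (-6 - 25)*(-77) - 133 = -31*(-77) - 133 = 2387 - 133 = 2254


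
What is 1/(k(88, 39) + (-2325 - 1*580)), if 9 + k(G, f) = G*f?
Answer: 1/518 ≈ 0.0019305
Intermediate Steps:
k(G, f) = -9 + G*f
1/(k(88, 39) + (-2325 - 1*580)) = 1/((-9 + 88*39) + (-2325 - 1*580)) = 1/((-9 + 3432) + (-2325 - 580)) = 1/(3423 - 2905) = 1/518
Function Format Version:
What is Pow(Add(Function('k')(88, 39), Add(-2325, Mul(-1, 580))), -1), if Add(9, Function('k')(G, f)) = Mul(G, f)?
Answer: Rational(1, 518) ≈ 0.0019305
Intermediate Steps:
Function('k')(G, f) = Add(-9, Mul(G, f))
Pow(Add(Function('k')(88, 39), Add(-2325, Mul(-1, 580))), -1) = Pow(Add(Add(-9, Mul(88, 39)), Add(-2325, Mul(-1, 580))), -1) = Pow(Add(Add(-9, 3432), Add(-2325, -580)), -1) = Pow(Add(3423, -2905), -1) = Pow(518, -1) = Rational(1, 518)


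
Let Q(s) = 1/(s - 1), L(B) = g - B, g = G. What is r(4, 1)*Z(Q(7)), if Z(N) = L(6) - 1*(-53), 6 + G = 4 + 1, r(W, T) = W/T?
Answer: 184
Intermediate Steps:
G = -1 (G = -6 + (4 + 1) = -6 + 5 = -1)
g = -1
L(B) = -1 - B
Q(s) = 1/(-1 + s)
Z(N) = 46 (Z(N) = (-1 - 1*6) - 1*(-53) = (-1 - 6) + 53 = -7 + 53 = 46)
r(4, 1)*Z(Q(7)) = (4/1)*46 = (4*1)*46 = 4*46 = 184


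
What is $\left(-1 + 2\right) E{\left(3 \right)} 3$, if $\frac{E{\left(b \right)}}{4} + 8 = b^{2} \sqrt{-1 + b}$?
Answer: $-96 + 108 \sqrt{2} \approx 56.735$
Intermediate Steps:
$E{\left(b \right)} = -32 + 4 b^{2} \sqrt{-1 + b}$
$\left(-1 + 2\right) E{\left(3 \right)} 3 = \left(-1 + 2\right) \left(-32 + 4 \cdot 3^{2} \sqrt{-1 + 3}\right) 3 = 1 \left(-32 + 4 \cdot 9 \sqrt{2}\right) 3 = 1 \left(-32 + 36 \sqrt{2}\right) 3 = \left(-32 + 36 \sqrt{2}\right) 3 = -96 + 108 \sqrt{2}$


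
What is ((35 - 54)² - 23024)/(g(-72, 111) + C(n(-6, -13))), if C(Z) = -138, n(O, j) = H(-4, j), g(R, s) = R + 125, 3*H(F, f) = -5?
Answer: 22663/85 ≈ 266.62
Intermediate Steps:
H(F, f) = -5/3 (H(F, f) = (⅓)*(-5) = -5/3)
g(R, s) = 125 + R
n(O, j) = -5/3
((35 - 54)² - 23024)/(g(-72, 111) + C(n(-6, -13))) = ((35 - 54)² - 23024)/((125 - 72) - 138) = ((-19)² - 23024)/(53 - 138) = (361 - 23024)/(-85) = -22663*(-1/85) = 22663/85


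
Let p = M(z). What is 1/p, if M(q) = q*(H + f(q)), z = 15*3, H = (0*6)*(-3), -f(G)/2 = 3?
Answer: -1/270 ≈ -0.0037037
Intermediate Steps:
f(G) = -6 (f(G) = -2*3 = -6)
H = 0 (H = 0*(-3) = 0)
z = 45
M(q) = -6*q (M(q) = q*(0 - 6) = q*(-6) = -6*q)
p = -270 (p = -6*45 = -270)
1/p = 1/(-270) = -1/270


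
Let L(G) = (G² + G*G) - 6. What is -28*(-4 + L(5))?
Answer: -1120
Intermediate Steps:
L(G) = -6 + 2*G² (L(G) = (G² + G²) - 6 = 2*G² - 6 = -6 + 2*G²)
-28*(-4 + L(5)) = -28*(-4 + (-6 + 2*5²)) = -28*(-4 + (-6 + 2*25)) = -28*(-4 + (-6 + 50)) = -28*(-4 + 44) = -28*40 = -1120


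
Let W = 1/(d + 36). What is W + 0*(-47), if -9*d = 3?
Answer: 3/107 ≈ 0.028037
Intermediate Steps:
d = -⅓ (d = -⅑*3 = -⅓ ≈ -0.33333)
W = 3/107 (W = 1/(-⅓ + 36) = 1/(107/3) = 3/107 ≈ 0.028037)
W + 0*(-47) = 3/107 + 0*(-47) = 3/107 + 0 = 3/107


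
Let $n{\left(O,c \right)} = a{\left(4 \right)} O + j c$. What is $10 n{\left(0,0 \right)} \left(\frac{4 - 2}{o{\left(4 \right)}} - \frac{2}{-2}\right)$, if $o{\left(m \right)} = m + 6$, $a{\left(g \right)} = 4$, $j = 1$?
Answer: $0$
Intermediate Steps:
$o{\left(m \right)} = 6 + m$
$n{\left(O,c \right)} = c + 4 O$ ($n{\left(O,c \right)} = 4 O + 1 c = 4 O + c = c + 4 O$)
$10 n{\left(0,0 \right)} \left(\frac{4 - 2}{o{\left(4 \right)}} - \frac{2}{-2}\right) = 10 \left(0 + 4 \cdot 0\right) \left(\frac{4 - 2}{6 + 4} - \frac{2}{-2}\right) = 10 \left(0 + 0\right) \left(\frac{4 - 2}{10} - -1\right) = 10 \cdot 0 \left(2 \cdot \frac{1}{10} + 1\right) = 0 \left(\frac{1}{5} + 1\right) = 0 \cdot \frac{6}{5} = 0$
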